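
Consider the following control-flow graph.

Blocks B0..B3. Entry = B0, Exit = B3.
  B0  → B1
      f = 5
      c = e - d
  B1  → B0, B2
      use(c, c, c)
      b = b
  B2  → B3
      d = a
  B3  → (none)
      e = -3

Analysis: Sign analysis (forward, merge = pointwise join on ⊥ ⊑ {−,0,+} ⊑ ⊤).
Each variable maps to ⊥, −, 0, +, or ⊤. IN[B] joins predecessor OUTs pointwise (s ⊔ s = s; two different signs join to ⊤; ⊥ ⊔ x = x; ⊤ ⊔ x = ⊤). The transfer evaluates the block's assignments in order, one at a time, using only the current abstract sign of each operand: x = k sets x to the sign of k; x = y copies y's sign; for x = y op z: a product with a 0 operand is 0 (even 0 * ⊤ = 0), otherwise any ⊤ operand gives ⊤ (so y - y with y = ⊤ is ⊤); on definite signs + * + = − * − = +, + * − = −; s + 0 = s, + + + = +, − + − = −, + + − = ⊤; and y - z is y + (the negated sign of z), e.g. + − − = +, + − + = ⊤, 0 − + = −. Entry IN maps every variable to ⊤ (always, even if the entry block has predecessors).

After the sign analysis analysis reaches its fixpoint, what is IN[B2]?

Per-block solution:
  B0:  IN=(all ⊤)  OUT={f:+; rest ⊤}
  B1:  IN={f:+; rest ⊤}  OUT={f:+; rest ⊤}
  B2:  IN={f:+; rest ⊤}  OUT={f:+; rest ⊤}
  B3:  IN={f:+; rest ⊤}  OUT={e:-, f:+; rest ⊤}

Merge at B2: IN[B2] = OUT[B1] = {a: ⊤, b: ⊤, c: ⊤, d: ⊤, e: ⊤, f: +}

Answer: {a: ⊤, b: ⊤, c: ⊤, d: ⊤, e: ⊤, f: +}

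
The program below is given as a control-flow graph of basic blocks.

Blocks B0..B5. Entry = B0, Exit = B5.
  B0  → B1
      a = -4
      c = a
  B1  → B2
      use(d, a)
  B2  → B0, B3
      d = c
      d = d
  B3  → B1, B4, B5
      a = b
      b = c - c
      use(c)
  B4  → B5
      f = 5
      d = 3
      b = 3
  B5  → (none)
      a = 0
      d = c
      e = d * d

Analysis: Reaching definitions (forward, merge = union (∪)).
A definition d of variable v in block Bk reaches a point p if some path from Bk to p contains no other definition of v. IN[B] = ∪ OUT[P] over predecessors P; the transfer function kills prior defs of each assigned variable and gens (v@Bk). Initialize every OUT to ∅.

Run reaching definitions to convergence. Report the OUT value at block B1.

Answer: {a@B0, a@B3, b@B3, c@B0, d@B2}

Derivation:
Converged values:
  B0:   IN={a@B0, a@B3, b@B3, c@B0, d@B2}   OUT={a@B0, b@B3, c@B0, d@B2}
  B1:   IN={a@B0, a@B3, b@B3, c@B0, d@B2}   OUT={a@B0, a@B3, b@B3, c@B0, d@B2}
  B2:   IN={a@B0, a@B3, b@B3, c@B0, d@B2}   OUT={a@B0, a@B3, b@B3, c@B0, d@B2}
  B3:   IN={a@B0, a@B3, b@B3, c@B0, d@B2}   OUT={a@B3, b@B3, c@B0, d@B2}
  B4:   IN={a@B3, b@B3, c@B0, d@B2}   OUT={a@B3, b@B4, c@B0, d@B4, f@B4}
  B5:   IN={a@B3, b@B3, b@B4, c@B0, d@B2, d@B4, f@B4}   OUT={a@B5, b@B3, b@B4, c@B0, d@B5, e@B5, f@B4}

Merge at B1: IN[B1] = OUT[B0] ⊔ OUT[B3] = {a@B0, a@B3, b@B3, c@B0, d@B2}
Applying B1's transfer function to that IN value gives OUT[B1] (row B1 above).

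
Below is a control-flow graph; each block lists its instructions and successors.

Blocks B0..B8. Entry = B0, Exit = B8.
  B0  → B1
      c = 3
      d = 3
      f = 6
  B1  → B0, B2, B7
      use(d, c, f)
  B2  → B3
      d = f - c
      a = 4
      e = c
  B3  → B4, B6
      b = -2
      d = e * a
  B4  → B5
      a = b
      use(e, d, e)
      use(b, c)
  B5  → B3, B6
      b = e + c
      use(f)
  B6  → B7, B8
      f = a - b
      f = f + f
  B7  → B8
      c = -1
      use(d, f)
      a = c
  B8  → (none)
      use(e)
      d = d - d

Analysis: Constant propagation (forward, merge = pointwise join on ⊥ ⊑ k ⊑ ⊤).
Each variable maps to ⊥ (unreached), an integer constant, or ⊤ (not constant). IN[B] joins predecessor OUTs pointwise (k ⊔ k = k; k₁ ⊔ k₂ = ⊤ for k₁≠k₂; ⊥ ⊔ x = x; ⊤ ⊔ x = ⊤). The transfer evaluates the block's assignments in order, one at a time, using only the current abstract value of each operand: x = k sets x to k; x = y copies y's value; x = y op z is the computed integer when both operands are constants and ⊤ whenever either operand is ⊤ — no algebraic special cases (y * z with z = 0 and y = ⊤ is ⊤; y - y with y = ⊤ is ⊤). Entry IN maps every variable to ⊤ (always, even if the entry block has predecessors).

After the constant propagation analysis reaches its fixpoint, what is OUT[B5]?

Fixpoint table:
  B0:  IN=(all ⊤)  OUT={c:3, d:3, f:6; rest ⊤}
  B1:  IN={c:3, d:3, f:6; rest ⊤}  OUT={c:3, d:3, f:6; rest ⊤}
  B2:  IN={c:3, d:3, f:6; rest ⊤}  OUT={a:4, c:3, d:3, e:3, f:6; rest ⊤}
  B3:  IN={c:3, e:3, f:6; rest ⊤}  OUT={b:-2, c:3, e:3, f:6; rest ⊤}
  B4:  IN={b:-2, c:3, e:3, f:6; rest ⊤}  OUT={a:-2, b:-2, c:3, e:3, f:6; rest ⊤}
  B5:  IN={a:-2, b:-2, c:3, e:3, f:6; rest ⊤}  OUT={a:-2, b:6, c:3, e:3, f:6; rest ⊤}
  B6:  IN={c:3, e:3, f:6; rest ⊤}  OUT={c:3, e:3; rest ⊤}
  B7:  IN={c:3; rest ⊤}  OUT={a:-1, c:-1; rest ⊤}
  B8:  IN=(all ⊤)  OUT=(all ⊤)

Merge at B5: IN[B5] = OUT[B4] = {a: -2, b: -2, c: 3, d: ⊤, e: 3, f: 6}
Applying B5's transfer function to that IN value gives OUT[B5] (row B5 above).

Answer: {a: -2, b: 6, c: 3, d: ⊤, e: 3, f: 6}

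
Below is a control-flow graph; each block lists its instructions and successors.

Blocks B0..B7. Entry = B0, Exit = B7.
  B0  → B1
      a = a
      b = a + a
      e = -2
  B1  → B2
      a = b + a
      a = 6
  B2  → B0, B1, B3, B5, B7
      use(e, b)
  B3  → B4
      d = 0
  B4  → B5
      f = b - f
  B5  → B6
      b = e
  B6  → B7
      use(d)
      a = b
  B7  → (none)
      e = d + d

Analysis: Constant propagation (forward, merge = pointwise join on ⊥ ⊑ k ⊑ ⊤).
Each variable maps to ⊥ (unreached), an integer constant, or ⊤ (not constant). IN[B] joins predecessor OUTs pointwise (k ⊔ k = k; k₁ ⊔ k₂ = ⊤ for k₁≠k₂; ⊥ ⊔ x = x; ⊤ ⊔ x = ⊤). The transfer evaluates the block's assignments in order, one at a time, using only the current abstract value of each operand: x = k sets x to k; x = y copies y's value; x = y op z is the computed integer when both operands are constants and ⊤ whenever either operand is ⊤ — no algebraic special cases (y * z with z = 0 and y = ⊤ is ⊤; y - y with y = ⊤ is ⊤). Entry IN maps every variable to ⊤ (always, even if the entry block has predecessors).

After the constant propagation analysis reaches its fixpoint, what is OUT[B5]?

Answer: {a: 6, b: -2, c: ⊤, d: ⊤, e: -2, f: ⊤}

Derivation:
Converged values:
  B0: | IN=(all ⊤) | OUT={e:-2; rest ⊤}
  B1: | IN={e:-2; rest ⊤} | OUT={a:6, e:-2; rest ⊤}
  B2: | IN={a:6, e:-2; rest ⊤} | OUT={a:6, e:-2; rest ⊤}
  B3: | IN={a:6, e:-2; rest ⊤} | OUT={a:6, d:0, e:-2; rest ⊤}
  B4: | IN={a:6, d:0, e:-2; rest ⊤} | OUT={a:6, d:0, e:-2; rest ⊤}
  B5: | IN={a:6, e:-2; rest ⊤} | OUT={a:6, b:-2, e:-2; rest ⊤}
  B6: | IN={a:6, b:-2, e:-2; rest ⊤} | OUT={a:-2, b:-2, e:-2; rest ⊤}
  B7: | IN={e:-2; rest ⊤} | OUT=(all ⊤)

Merge at B5: IN[B5] = OUT[B2] ⊔ OUT[B4] = {a: 6, b: ⊤, c: ⊤, d: ⊤, e: -2, f: ⊤}
Applying B5's transfer function to that IN value gives OUT[B5] (row B5 above).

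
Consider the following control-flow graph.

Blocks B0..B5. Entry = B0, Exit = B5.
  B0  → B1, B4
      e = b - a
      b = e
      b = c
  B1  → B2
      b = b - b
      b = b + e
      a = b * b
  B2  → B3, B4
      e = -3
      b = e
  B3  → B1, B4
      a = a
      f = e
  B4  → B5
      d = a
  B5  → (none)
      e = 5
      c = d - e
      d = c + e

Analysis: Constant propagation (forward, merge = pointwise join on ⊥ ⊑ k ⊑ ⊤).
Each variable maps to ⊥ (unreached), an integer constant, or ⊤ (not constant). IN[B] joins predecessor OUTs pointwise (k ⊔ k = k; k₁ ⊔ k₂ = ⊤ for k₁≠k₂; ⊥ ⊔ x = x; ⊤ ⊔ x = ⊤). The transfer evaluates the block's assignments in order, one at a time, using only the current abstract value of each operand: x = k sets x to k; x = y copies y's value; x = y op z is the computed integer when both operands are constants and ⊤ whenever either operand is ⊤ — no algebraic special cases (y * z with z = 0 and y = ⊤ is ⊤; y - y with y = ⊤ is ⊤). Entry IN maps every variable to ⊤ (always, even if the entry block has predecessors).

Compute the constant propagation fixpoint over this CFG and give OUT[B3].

Answer: {a: ⊤, b: -3, c: ⊤, d: ⊤, e: -3, f: -3}

Working:
Fixpoint table:
  B0: | IN=(all ⊤) | OUT=(all ⊤)
  B1: | IN=(all ⊤) | OUT=(all ⊤)
  B2: | IN=(all ⊤) | OUT={b:-3, e:-3; rest ⊤}
  B3: | IN={b:-3, e:-3; rest ⊤} | OUT={b:-3, e:-3, f:-3; rest ⊤}
  B4: | IN=(all ⊤) | OUT=(all ⊤)
  B5: | IN=(all ⊤) | OUT={e:5; rest ⊤}

Merge at B3: IN[B3] = OUT[B2] = {a: ⊤, b: -3, c: ⊤, d: ⊤, e: -3, f: ⊤}
Applying B3's transfer function to that IN value gives OUT[B3] (row B3 above).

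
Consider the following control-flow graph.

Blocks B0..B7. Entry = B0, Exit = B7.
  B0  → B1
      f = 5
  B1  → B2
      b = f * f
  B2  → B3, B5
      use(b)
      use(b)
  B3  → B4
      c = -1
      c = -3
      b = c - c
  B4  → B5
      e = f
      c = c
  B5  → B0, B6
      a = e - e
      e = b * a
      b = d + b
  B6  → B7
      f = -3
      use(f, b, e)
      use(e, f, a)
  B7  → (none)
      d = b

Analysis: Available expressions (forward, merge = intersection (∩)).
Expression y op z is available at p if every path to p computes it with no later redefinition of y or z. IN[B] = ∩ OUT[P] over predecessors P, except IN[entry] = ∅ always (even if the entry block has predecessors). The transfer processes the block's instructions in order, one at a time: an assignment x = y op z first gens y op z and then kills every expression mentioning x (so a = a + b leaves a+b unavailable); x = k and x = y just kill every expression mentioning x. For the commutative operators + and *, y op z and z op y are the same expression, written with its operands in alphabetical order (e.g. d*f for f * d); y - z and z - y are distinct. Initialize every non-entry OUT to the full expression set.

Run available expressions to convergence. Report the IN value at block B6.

Converged values:
  B0: | IN={} | OUT={}
  B1: | IN={} | OUT={f*f}
  B2: | IN={f*f} | OUT={f*f}
  B3: | IN={f*f} | OUT={c-c, f*f}
  B4: | IN={c-c, f*f} | OUT={f*f}
  B5: | IN={f*f} | OUT={f*f}
  B6: | IN={f*f} | OUT={}
  B7: | IN={} | OUT={}

Merge at B6: IN[B6] = OUT[B5] = {f*f}

Answer: {f*f}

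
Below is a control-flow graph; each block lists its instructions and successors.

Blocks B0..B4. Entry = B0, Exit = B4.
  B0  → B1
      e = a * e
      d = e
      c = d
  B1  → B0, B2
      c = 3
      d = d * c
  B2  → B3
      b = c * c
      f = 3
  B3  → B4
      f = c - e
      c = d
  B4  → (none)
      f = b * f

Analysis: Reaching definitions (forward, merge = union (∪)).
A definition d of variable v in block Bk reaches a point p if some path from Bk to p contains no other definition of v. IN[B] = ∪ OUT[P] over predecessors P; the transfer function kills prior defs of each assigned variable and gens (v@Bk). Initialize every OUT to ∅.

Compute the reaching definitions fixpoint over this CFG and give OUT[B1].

Answer: {c@B1, d@B1, e@B0}

Trace:
Per-block solution:
  B0:  IN={c@B1, d@B1, e@B0}  OUT={c@B0, d@B0, e@B0}
  B1:  IN={c@B0, d@B0, e@B0}  OUT={c@B1, d@B1, e@B0}
  B2:  IN={c@B1, d@B1, e@B0}  OUT={b@B2, c@B1, d@B1, e@B0, f@B2}
  B3:  IN={b@B2, c@B1, d@B1, e@B0, f@B2}  OUT={b@B2, c@B3, d@B1, e@B0, f@B3}
  B4:  IN={b@B2, c@B3, d@B1, e@B0, f@B3}  OUT={b@B2, c@B3, d@B1, e@B0, f@B4}

Merge at B1: IN[B1] = OUT[B0] = {c@B0, d@B0, e@B0}
Applying B1's transfer function to that IN value gives OUT[B1] (row B1 above).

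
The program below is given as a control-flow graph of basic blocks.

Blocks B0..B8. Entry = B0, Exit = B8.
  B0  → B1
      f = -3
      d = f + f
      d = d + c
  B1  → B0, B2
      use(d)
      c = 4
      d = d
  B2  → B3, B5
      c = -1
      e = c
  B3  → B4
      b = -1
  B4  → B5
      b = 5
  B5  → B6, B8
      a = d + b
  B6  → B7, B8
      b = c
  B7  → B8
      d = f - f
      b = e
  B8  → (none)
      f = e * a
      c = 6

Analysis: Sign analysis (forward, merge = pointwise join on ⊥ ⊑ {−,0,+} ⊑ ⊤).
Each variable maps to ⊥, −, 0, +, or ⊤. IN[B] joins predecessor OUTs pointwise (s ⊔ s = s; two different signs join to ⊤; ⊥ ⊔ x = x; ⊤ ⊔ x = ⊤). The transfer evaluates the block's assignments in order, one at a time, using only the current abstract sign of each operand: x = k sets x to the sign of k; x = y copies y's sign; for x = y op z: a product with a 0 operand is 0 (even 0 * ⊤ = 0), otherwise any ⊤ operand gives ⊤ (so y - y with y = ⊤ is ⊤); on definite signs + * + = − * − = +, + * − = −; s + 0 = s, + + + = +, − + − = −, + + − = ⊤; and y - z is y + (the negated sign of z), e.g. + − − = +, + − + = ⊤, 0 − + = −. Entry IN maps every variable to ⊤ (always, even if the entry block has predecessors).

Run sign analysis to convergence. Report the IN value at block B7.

Answer: {a: ⊤, b: -, c: -, d: ⊤, e: -, f: -}

Derivation:
Per-block solution:
  B0:   IN=(all ⊤)   OUT={f:-; rest ⊤}
  B1:   IN={f:-; rest ⊤}   OUT={c:+, f:-; rest ⊤}
  B2:   IN={c:+, f:-; rest ⊤}   OUT={c:-, e:-, f:-; rest ⊤}
  B3:   IN={c:-, e:-, f:-; rest ⊤}   OUT={b:-, c:-, e:-, f:-; rest ⊤}
  B4:   IN={b:-, c:-, e:-, f:-; rest ⊤}   OUT={b:+, c:-, e:-, f:-; rest ⊤}
  B5:   IN={c:-, e:-, f:-; rest ⊤}   OUT={c:-, e:-, f:-; rest ⊤}
  B6:   IN={c:-, e:-, f:-; rest ⊤}   OUT={b:-, c:-, e:-, f:-; rest ⊤}
  B7:   IN={b:-, c:-, e:-, f:-; rest ⊤}   OUT={b:-, c:-, e:-, f:-; rest ⊤}
  B8:   IN={c:-, e:-, f:-; rest ⊤}   OUT={c:+, e:-; rest ⊤}

Merge at B7: IN[B7] = OUT[B6] = {a: ⊤, b: -, c: -, d: ⊤, e: -, f: -}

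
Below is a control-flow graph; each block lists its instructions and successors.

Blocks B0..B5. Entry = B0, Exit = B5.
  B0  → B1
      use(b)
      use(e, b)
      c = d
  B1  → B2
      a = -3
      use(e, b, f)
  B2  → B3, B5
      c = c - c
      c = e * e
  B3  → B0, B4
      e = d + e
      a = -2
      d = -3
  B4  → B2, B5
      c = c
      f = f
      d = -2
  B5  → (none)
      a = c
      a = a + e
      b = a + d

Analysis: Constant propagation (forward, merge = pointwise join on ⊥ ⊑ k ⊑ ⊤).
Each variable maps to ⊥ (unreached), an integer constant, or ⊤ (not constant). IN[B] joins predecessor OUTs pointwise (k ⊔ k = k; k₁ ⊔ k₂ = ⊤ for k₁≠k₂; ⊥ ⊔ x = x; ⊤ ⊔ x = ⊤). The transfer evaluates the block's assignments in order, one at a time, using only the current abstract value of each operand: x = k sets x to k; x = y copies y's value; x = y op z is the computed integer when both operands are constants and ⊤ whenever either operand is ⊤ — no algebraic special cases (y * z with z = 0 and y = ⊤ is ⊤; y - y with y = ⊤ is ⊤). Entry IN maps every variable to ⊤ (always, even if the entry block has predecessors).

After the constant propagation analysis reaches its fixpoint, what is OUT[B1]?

Per-block solution:
  B0: | IN=(all ⊤) | OUT=(all ⊤)
  B1: | IN=(all ⊤) | OUT={a:-3; rest ⊤}
  B2: | IN=(all ⊤) | OUT=(all ⊤)
  B3: | IN=(all ⊤) | OUT={a:-2, d:-3; rest ⊤}
  B4: | IN={a:-2, d:-3; rest ⊤} | OUT={a:-2, d:-2; rest ⊤}
  B5: | IN=(all ⊤) | OUT=(all ⊤)

Merge at B1: IN[B1] = OUT[B0] = {a: ⊤, b: ⊤, c: ⊤, d: ⊤, e: ⊤, f: ⊤}
Applying B1's transfer function to that IN value gives OUT[B1] (row B1 above).

Answer: {a: -3, b: ⊤, c: ⊤, d: ⊤, e: ⊤, f: ⊤}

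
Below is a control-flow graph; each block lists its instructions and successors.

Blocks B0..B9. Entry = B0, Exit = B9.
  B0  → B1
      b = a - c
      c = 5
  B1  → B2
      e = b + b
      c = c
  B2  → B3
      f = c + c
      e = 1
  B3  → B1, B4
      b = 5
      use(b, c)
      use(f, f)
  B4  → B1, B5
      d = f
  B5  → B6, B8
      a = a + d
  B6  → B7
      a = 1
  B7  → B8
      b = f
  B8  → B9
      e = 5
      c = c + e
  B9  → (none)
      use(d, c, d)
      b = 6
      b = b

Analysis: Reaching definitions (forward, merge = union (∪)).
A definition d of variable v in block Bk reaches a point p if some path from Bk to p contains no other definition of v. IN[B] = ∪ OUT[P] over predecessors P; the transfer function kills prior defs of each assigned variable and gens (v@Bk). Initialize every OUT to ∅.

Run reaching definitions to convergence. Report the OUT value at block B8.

Fixpoint table:
  B0: | IN={} | OUT={b@B0, c@B0}
  B1: | IN={b@B0, b@B3, c@B0, c@B1, d@B4, e@B2, f@B2} | OUT={b@B0, b@B3, c@B1, d@B4, e@B1, f@B2}
  B2: | IN={b@B0, b@B3, c@B1, d@B4, e@B1, f@B2} | OUT={b@B0, b@B3, c@B1, d@B4, e@B2, f@B2}
  B3: | IN={b@B0, b@B3, c@B1, d@B4, e@B2, f@B2} | OUT={b@B3, c@B1, d@B4, e@B2, f@B2}
  B4: | IN={b@B3, c@B1, d@B4, e@B2, f@B2} | OUT={b@B3, c@B1, d@B4, e@B2, f@B2}
  B5: | IN={b@B3, c@B1, d@B4, e@B2, f@B2} | OUT={a@B5, b@B3, c@B1, d@B4, e@B2, f@B2}
  B6: | IN={a@B5, b@B3, c@B1, d@B4, e@B2, f@B2} | OUT={a@B6, b@B3, c@B1, d@B4, e@B2, f@B2}
  B7: | IN={a@B6, b@B3, c@B1, d@B4, e@B2, f@B2} | OUT={a@B6, b@B7, c@B1, d@B4, e@B2, f@B2}
  B8: | IN={a@B5, a@B6, b@B3, b@B7, c@B1, d@B4, e@B2, f@B2} | OUT={a@B5, a@B6, b@B3, b@B7, c@B8, d@B4, e@B8, f@B2}
  B9: | IN={a@B5, a@B6, b@B3, b@B7, c@B8, d@B4, e@B8, f@B2} | OUT={a@B5, a@B6, b@B9, c@B8, d@B4, e@B8, f@B2}

Merge at B8: IN[B8] = OUT[B5] ⊔ OUT[B7] = {a@B5, a@B6, b@B3, b@B7, c@B1, d@B4, e@B2, f@B2}
Applying B8's transfer function to that IN value gives OUT[B8] (row B8 above).

Answer: {a@B5, a@B6, b@B3, b@B7, c@B8, d@B4, e@B8, f@B2}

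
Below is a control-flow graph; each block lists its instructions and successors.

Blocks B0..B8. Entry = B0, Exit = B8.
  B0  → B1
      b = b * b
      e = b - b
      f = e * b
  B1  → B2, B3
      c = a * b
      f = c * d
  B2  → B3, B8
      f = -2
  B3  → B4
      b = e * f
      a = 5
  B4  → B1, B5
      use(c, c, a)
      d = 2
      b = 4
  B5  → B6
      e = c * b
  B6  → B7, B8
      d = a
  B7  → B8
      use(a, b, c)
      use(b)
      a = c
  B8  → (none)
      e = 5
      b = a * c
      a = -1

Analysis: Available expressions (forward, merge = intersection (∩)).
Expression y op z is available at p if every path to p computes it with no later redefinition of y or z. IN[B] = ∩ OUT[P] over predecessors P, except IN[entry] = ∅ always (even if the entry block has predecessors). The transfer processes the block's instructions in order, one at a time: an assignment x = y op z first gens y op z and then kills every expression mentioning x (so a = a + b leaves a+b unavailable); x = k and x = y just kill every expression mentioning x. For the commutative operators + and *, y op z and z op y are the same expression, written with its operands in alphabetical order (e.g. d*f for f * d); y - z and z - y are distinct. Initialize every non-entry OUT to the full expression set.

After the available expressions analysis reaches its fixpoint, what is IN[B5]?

Converged values:
  B0:  IN={}  OUT={b*e, b-b}
  B1:  IN={}  OUT={a*b, c*d}
  B2:  IN={a*b, c*d}  OUT={a*b, c*d}
  B3:  IN={a*b, c*d}  OUT={c*d, e*f}
  B4:  IN={c*d, e*f}  OUT={e*f}
  B5:  IN={e*f}  OUT={b*c}
  B6:  IN={b*c}  OUT={b*c}
  B7:  IN={b*c}  OUT={b*c}
  B8:  IN={}  OUT={}

Merge at B5: IN[B5] = OUT[B4] = {e*f}

Answer: {e*f}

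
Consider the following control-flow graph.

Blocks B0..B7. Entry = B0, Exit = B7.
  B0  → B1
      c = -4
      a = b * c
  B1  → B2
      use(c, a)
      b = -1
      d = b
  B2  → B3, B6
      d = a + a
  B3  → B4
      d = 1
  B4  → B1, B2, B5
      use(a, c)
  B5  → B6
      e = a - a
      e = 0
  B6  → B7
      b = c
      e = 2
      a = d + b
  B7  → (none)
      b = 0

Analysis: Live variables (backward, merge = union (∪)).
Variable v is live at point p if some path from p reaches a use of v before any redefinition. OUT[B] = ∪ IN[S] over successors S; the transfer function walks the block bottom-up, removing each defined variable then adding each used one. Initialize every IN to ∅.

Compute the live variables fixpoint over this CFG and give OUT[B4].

Fixpoint table:
  B0:   IN={b}   OUT={a, c}
  B1:   IN={a, c}   OUT={a, c}
  B2:   IN={a, c}   OUT={a, c, d}
  B3:   IN={a, c}   OUT={a, c, d}
  B4:   IN={a, c, d}   OUT={a, c, d}
  B5:   IN={a, c, d}   OUT={c, d}
  B6:   IN={c, d}   OUT={}
  B7:   IN={}   OUT={}

Merge at B4: OUT[B4] = IN[B1] ⊔ IN[B2] ⊔ IN[B5] = {a, c, d}

Answer: {a, c, d}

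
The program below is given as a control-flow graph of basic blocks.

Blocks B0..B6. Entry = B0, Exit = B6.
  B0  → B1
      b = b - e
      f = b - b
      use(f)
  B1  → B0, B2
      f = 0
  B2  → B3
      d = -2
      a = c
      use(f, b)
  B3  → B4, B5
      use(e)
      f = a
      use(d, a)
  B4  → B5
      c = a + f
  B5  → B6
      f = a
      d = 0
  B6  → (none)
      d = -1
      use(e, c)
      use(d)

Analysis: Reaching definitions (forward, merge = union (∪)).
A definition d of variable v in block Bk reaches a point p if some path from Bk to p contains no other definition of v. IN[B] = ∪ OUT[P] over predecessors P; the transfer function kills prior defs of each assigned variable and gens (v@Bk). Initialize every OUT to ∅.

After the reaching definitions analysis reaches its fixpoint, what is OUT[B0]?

Answer: {b@B0, f@B0}

Trace:
Fixpoint table:
  B0: | IN={b@B0, f@B1} | OUT={b@B0, f@B0}
  B1: | IN={b@B0, f@B0} | OUT={b@B0, f@B1}
  B2: | IN={b@B0, f@B1} | OUT={a@B2, b@B0, d@B2, f@B1}
  B3: | IN={a@B2, b@B0, d@B2, f@B1} | OUT={a@B2, b@B0, d@B2, f@B3}
  B4: | IN={a@B2, b@B0, d@B2, f@B3} | OUT={a@B2, b@B0, c@B4, d@B2, f@B3}
  B5: | IN={a@B2, b@B0, c@B4, d@B2, f@B3} | OUT={a@B2, b@B0, c@B4, d@B5, f@B5}
  B6: | IN={a@B2, b@B0, c@B4, d@B5, f@B5} | OUT={a@B2, b@B0, c@B4, d@B6, f@B5}

Merge at B0 (entry node, so the boundary value {} is joined with the incoming edge(s)): IN[B0] = {} ⊔ OUT[B1] = {b@B0, f@B1}
Applying B0's transfer function to that IN value gives OUT[B0] (row B0 above).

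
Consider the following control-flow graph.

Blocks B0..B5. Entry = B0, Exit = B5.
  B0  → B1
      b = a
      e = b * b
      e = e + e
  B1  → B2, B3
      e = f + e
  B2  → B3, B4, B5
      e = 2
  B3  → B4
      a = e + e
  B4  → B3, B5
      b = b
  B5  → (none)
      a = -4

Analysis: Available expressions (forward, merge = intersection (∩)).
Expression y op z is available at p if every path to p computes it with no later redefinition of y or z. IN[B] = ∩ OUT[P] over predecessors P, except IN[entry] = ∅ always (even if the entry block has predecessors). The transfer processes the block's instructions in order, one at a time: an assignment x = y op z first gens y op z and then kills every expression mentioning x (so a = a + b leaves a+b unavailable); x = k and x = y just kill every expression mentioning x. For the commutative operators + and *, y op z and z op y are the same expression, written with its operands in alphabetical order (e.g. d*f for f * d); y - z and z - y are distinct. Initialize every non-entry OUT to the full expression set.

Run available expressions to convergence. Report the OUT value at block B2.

Fixpoint table:
  B0: | IN={} | OUT={b*b}
  B1: | IN={b*b} | OUT={b*b}
  B2: | IN={b*b} | OUT={b*b}
  B3: | IN={} | OUT={e+e}
  B4: | IN={} | OUT={}
  B5: | IN={} | OUT={}

Merge at B2: IN[B2] = OUT[B1] = {b*b}
Applying B2's transfer function to that IN value gives OUT[B2] (row B2 above).

Answer: {b*b}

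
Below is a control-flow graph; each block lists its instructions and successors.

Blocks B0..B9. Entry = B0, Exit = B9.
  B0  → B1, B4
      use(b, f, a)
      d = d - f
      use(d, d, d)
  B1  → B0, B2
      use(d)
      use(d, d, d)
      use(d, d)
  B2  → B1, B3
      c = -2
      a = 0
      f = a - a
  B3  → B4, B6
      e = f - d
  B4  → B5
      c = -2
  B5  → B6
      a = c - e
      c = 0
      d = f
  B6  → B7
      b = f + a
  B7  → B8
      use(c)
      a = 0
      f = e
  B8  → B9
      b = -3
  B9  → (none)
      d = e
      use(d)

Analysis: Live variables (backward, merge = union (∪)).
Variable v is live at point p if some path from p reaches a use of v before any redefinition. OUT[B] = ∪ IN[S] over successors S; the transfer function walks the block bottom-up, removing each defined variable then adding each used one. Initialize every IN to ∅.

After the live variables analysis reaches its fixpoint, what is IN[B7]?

Fixpoint table:
  B0:   IN={a, b, d, e, f}   OUT={a, b, d, e, f}
  B1:   IN={a, b, d, e, f}   OUT={a, b, d, e, f}
  B2:   IN={b, d, e}   OUT={a, b, c, d, e, f}
  B3:   IN={a, c, d, f}   OUT={a, c, e, f}
  B4:   IN={e, f}   OUT={c, e, f}
  B5:   IN={c, e, f}   OUT={a, c, e, f}
  B6:   IN={a, c, e, f}   OUT={c, e}
  B7:   IN={c, e}   OUT={e}
  B8:   IN={e}   OUT={e}
  B9:   IN={e}   OUT={}

Merge at B7: OUT[B7] = IN[B8] = {e}
Applying B7's transfer function to that OUT value gives IN[B7] (row B7 above).

Answer: {c, e}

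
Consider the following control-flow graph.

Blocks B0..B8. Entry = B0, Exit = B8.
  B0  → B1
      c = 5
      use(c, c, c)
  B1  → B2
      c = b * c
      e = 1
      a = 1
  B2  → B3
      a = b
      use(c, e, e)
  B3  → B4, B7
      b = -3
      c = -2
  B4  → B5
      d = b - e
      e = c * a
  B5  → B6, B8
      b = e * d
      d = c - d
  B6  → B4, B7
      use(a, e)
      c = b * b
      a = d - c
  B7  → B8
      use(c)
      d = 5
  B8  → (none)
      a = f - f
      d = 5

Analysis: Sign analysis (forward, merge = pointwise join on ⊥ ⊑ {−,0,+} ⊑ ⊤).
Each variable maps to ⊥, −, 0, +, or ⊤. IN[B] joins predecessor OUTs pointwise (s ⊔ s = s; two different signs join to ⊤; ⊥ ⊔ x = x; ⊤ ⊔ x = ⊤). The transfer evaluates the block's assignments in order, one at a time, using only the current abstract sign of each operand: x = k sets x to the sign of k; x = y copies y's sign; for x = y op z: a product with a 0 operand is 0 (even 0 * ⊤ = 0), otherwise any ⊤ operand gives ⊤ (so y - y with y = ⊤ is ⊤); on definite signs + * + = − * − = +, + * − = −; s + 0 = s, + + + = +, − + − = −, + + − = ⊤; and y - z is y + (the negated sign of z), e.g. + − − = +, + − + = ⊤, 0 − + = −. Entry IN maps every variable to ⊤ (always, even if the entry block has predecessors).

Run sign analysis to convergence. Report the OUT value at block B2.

Answer: {a: ⊤, b: ⊤, c: ⊤, d: ⊤, e: +, f: ⊤}

Working:
Fixpoint table:
  B0:  IN=(all ⊤)  OUT={c:+; rest ⊤}
  B1:  IN={c:+; rest ⊤}  OUT={a:+, e:+; rest ⊤}
  B2:  IN={a:+, e:+; rest ⊤}  OUT={e:+; rest ⊤}
  B3:  IN={e:+; rest ⊤}  OUT={b:-, c:-, e:+; rest ⊤}
  B4:  IN=(all ⊤)  OUT=(all ⊤)
  B5:  IN=(all ⊤)  OUT=(all ⊤)
  B6:  IN=(all ⊤)  OUT=(all ⊤)
  B7:  IN=(all ⊤)  OUT={d:+; rest ⊤}
  B8:  IN=(all ⊤)  OUT={d:+; rest ⊤}

Merge at B2: IN[B2] = OUT[B1] = {a: +, b: ⊤, c: ⊤, d: ⊤, e: +, f: ⊤}
Applying B2's transfer function to that IN value gives OUT[B2] (row B2 above).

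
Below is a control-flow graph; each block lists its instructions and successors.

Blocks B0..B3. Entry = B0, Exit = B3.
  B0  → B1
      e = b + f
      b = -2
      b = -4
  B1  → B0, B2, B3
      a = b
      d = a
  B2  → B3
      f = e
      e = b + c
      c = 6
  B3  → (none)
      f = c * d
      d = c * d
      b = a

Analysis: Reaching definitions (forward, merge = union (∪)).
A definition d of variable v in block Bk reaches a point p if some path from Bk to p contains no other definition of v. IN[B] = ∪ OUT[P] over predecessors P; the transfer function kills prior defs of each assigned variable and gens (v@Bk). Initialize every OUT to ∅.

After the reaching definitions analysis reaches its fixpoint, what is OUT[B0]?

Answer: {a@B1, b@B0, d@B1, e@B0}

Working:
Fixpoint table:
  B0:  IN={a@B1, b@B0, d@B1, e@B0}  OUT={a@B1, b@B0, d@B1, e@B0}
  B1:  IN={a@B1, b@B0, d@B1, e@B0}  OUT={a@B1, b@B0, d@B1, e@B0}
  B2:  IN={a@B1, b@B0, d@B1, e@B0}  OUT={a@B1, b@B0, c@B2, d@B1, e@B2, f@B2}
  B3:  IN={a@B1, b@B0, c@B2, d@B1, e@B0, e@B2, f@B2}  OUT={a@B1, b@B3, c@B2, d@B3, e@B0, e@B2, f@B3}

Merge at B0 (entry node, so the boundary value {} is joined with the incoming edge(s)): IN[B0] = {} ⊔ OUT[B1] = {a@B1, b@B0, d@B1, e@B0}
Applying B0's transfer function to that IN value gives OUT[B0] (row B0 above).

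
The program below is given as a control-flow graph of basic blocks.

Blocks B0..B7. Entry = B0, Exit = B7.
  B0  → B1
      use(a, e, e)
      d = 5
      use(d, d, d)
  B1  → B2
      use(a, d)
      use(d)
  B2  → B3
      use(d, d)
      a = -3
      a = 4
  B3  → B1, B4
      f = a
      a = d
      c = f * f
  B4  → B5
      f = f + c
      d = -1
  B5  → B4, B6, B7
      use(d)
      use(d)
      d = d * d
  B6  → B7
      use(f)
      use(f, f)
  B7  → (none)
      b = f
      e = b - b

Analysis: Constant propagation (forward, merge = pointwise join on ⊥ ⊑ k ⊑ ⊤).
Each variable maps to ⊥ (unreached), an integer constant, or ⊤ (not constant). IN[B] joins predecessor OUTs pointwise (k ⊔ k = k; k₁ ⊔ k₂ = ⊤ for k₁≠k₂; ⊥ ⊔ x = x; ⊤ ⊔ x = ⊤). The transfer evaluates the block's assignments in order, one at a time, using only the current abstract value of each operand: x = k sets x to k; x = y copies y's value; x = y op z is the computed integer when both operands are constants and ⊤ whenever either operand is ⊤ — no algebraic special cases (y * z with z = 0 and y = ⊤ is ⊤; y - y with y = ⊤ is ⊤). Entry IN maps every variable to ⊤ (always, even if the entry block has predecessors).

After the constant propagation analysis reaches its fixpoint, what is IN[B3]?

Per-block solution:
  B0:   IN=(all ⊤)   OUT={d:5; rest ⊤}
  B1:   IN={d:5; rest ⊤}   OUT={d:5; rest ⊤}
  B2:   IN={d:5; rest ⊤}   OUT={a:4, d:5; rest ⊤}
  B3:   IN={a:4, d:5; rest ⊤}   OUT={a:5, c:16, d:5, f:4; rest ⊤}
  B4:   IN={a:5, c:16; rest ⊤}   OUT={a:5, c:16, d:-1; rest ⊤}
  B5:   IN={a:5, c:16, d:-1; rest ⊤}   OUT={a:5, c:16, d:1; rest ⊤}
  B6:   IN={a:5, c:16, d:1; rest ⊤}   OUT={a:5, c:16, d:1; rest ⊤}
  B7:   IN={a:5, c:16, d:1; rest ⊤}   OUT={a:5, c:16, d:1; rest ⊤}

Merge at B3: IN[B3] = OUT[B2] = {a: 4, b: ⊤, c: ⊤, d: 5, e: ⊤, f: ⊤}

Answer: {a: 4, b: ⊤, c: ⊤, d: 5, e: ⊤, f: ⊤}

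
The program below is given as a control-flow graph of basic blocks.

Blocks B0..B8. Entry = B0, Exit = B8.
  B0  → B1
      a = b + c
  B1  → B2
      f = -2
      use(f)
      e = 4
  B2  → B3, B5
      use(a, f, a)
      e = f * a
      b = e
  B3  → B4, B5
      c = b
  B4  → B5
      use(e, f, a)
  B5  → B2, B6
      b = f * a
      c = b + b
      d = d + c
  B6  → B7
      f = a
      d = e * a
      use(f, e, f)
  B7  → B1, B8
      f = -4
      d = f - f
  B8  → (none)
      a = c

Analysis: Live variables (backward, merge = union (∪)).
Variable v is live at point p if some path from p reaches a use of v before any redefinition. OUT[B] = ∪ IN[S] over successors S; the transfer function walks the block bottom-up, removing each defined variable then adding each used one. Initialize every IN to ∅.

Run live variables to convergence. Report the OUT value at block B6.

Answer: {a, c}

Working:
Per-block solution:
  B0:  IN={b, c, d}  OUT={a, d}
  B1:  IN={a, d}  OUT={a, d, f}
  B2:  IN={a, d, f}  OUT={a, b, d, e, f}
  B3:  IN={a, b, d, e, f}  OUT={a, d, e, f}
  B4:  IN={a, d, e, f}  OUT={a, d, e, f}
  B5:  IN={a, d, e, f}  OUT={a, c, d, e, f}
  B6:  IN={a, c, e}  OUT={a, c}
  B7:  IN={a, c}  OUT={a, c, d}
  B8:  IN={c}  OUT={}

Merge at B6: OUT[B6] = IN[B7] = {a, c}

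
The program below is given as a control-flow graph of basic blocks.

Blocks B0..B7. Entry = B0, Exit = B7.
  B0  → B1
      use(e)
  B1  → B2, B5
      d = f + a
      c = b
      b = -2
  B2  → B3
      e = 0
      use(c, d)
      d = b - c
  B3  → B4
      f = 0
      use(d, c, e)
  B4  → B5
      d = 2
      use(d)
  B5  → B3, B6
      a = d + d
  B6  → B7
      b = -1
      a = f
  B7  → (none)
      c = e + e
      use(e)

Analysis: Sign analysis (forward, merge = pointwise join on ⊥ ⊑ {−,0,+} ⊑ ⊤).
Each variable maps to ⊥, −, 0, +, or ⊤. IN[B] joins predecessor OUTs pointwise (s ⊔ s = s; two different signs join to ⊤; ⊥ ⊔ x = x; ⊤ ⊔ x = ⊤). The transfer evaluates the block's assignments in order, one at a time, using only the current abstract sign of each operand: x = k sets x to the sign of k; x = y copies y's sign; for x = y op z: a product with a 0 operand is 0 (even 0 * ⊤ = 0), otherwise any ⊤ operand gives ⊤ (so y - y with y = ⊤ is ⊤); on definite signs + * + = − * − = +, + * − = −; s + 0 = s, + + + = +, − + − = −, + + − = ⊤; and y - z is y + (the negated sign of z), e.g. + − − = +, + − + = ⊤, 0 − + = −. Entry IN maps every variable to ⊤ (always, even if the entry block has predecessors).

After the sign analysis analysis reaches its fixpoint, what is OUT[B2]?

Converged values:
  B0:   IN=(all ⊤)   OUT=(all ⊤)
  B1:   IN=(all ⊤)   OUT={b:-; rest ⊤}
  B2:   IN={b:-; rest ⊤}   OUT={b:-, e:0; rest ⊤}
  B3:   IN={b:-; rest ⊤}   OUT={b:-, f:0; rest ⊤}
  B4:   IN={b:-, f:0; rest ⊤}   OUT={b:-, d:+, f:0; rest ⊤}
  B5:   IN={b:-; rest ⊤}   OUT={b:-; rest ⊤}
  B6:   IN={b:-; rest ⊤}   OUT={b:-; rest ⊤}
  B7:   IN={b:-; rest ⊤}   OUT={b:-; rest ⊤}

Merge at B2: IN[B2] = OUT[B1] = {a: ⊤, b: -, c: ⊤, d: ⊤, e: ⊤, f: ⊤}
Applying B2's transfer function to that IN value gives OUT[B2] (row B2 above).

Answer: {a: ⊤, b: -, c: ⊤, d: ⊤, e: 0, f: ⊤}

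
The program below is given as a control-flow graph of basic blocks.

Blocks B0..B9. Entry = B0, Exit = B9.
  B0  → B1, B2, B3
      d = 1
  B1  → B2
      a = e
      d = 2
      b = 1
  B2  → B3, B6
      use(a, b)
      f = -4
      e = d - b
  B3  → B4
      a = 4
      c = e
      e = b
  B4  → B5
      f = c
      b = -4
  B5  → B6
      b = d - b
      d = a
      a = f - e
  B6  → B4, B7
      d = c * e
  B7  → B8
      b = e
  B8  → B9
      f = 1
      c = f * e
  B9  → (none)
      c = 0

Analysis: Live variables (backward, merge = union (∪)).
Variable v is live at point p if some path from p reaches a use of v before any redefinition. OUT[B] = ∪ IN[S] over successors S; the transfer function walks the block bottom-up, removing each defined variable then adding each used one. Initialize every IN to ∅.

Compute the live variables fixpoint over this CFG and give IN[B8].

Fixpoint table:
  B0: | IN={a, b, c, e} | OUT={a, b, c, d, e}
  B1: | IN={c, e} | OUT={a, b, c, d}
  B2: | IN={a, b, c, d} | OUT={a, b, c, d, e}
  B3: | IN={b, d, e} | OUT={a, c, d, e}
  B4: | IN={a, c, d, e} | OUT={a, b, c, d, e, f}
  B5: | IN={a, b, c, d, e, f} | OUT={a, c, e}
  B6: | IN={a, c, e} | OUT={a, c, d, e}
  B7: | IN={e} | OUT={e}
  B8: | IN={e} | OUT={}
  B9: | IN={} | OUT={}

Merge at B8: OUT[B8] = IN[B9] = {}
Applying B8's transfer function to that OUT value gives IN[B8] (row B8 above).

Answer: {e}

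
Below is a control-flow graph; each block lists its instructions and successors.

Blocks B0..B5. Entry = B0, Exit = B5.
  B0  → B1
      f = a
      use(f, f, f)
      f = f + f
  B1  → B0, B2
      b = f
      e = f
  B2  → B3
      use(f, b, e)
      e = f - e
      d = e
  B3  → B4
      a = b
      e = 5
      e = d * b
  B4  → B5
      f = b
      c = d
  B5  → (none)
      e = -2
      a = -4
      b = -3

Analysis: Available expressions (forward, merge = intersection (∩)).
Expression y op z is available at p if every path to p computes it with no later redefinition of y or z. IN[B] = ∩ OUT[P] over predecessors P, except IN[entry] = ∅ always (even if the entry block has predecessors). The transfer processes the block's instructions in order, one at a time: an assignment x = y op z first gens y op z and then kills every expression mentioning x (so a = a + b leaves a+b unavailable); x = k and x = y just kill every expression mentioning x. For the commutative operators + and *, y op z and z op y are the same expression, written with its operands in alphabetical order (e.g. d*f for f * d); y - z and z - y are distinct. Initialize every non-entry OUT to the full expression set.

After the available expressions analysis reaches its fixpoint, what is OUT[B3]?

Answer: {b*d}

Derivation:
Per-block solution:
  B0:   IN={}   OUT={}
  B1:   IN={}   OUT={}
  B2:   IN={}   OUT={}
  B3:   IN={}   OUT={b*d}
  B4:   IN={b*d}   OUT={b*d}
  B5:   IN={b*d}   OUT={}

Merge at B3: IN[B3] = OUT[B2] = {}
Applying B3's transfer function to that IN value gives OUT[B3] (row B3 above).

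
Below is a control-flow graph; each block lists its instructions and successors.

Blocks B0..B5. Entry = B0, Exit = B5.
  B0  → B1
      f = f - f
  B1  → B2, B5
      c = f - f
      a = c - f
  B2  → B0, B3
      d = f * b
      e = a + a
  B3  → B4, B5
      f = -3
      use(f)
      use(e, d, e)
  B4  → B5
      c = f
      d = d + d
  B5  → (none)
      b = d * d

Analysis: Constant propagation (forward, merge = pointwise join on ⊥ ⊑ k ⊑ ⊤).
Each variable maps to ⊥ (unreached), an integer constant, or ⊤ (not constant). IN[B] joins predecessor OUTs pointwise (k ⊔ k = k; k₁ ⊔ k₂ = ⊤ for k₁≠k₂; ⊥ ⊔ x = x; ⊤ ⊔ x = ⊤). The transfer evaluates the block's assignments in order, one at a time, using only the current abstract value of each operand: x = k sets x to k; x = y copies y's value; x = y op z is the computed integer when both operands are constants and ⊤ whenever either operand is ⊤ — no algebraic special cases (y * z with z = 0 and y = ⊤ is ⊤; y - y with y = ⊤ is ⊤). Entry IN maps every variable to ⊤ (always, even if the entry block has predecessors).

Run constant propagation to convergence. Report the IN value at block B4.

Converged values:
  B0:   IN=(all ⊤)   OUT=(all ⊤)
  B1:   IN=(all ⊤)   OUT=(all ⊤)
  B2:   IN=(all ⊤)   OUT=(all ⊤)
  B3:   IN=(all ⊤)   OUT={f:-3; rest ⊤}
  B4:   IN={f:-3; rest ⊤}   OUT={c:-3, f:-3; rest ⊤}
  B5:   IN=(all ⊤)   OUT=(all ⊤)

Merge at B4: IN[B4] = OUT[B3] = {a: ⊤, b: ⊤, c: ⊤, d: ⊤, e: ⊤, f: -3}

Answer: {a: ⊤, b: ⊤, c: ⊤, d: ⊤, e: ⊤, f: -3}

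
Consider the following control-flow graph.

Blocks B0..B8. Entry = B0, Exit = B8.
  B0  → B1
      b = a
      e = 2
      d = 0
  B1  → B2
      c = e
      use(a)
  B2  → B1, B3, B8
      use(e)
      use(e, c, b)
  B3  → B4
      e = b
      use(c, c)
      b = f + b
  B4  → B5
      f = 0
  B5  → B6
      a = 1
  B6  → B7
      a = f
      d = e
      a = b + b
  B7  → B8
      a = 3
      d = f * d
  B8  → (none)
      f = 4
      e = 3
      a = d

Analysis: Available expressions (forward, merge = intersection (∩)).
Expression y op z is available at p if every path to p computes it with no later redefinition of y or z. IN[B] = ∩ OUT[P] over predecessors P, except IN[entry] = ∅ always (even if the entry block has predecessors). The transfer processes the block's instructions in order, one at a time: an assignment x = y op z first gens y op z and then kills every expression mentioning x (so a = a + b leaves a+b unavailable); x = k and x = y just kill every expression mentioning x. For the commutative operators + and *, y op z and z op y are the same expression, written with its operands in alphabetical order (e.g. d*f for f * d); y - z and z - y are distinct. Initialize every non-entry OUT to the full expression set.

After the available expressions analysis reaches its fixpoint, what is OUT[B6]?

Answer: {b+b}

Derivation:
Converged values:
  B0:   IN={}   OUT={}
  B1:   IN={}   OUT={}
  B2:   IN={}   OUT={}
  B3:   IN={}   OUT={}
  B4:   IN={}   OUT={}
  B5:   IN={}   OUT={}
  B6:   IN={}   OUT={b+b}
  B7:   IN={b+b}   OUT={b+b}
  B8:   IN={}   OUT={}

Merge at B6: IN[B6] = OUT[B5] = {}
Applying B6's transfer function to that IN value gives OUT[B6] (row B6 above).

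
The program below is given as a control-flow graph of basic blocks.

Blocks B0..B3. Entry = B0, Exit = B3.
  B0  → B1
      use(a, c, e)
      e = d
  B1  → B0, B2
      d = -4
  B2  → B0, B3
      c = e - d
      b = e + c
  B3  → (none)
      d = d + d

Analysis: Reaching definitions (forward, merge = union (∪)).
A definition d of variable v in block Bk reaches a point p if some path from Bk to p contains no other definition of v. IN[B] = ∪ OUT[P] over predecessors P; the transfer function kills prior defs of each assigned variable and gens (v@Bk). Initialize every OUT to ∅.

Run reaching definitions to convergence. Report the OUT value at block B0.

Answer: {b@B2, c@B2, d@B1, e@B0}

Trace:
Per-block solution:
  B0:   IN={b@B2, c@B2, d@B1, e@B0}   OUT={b@B2, c@B2, d@B1, e@B0}
  B1:   IN={b@B2, c@B2, d@B1, e@B0}   OUT={b@B2, c@B2, d@B1, e@B0}
  B2:   IN={b@B2, c@B2, d@B1, e@B0}   OUT={b@B2, c@B2, d@B1, e@B0}
  B3:   IN={b@B2, c@B2, d@B1, e@B0}   OUT={b@B2, c@B2, d@B3, e@B0}

Merge at B0 (entry node, so the boundary value {} is joined with the incoming edge(s)): IN[B0] = {} ⊔ OUT[B1] ⊔ OUT[B2] = {b@B2, c@B2, d@B1, e@B0}
Applying B0's transfer function to that IN value gives OUT[B0] (row B0 above).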